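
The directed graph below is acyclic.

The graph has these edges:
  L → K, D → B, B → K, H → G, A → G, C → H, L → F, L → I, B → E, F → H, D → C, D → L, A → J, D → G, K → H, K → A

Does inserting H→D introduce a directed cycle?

Adding H→D creates a cycle iff D can already reach H.
Path from D: D → C → H.
So D → … → H → D is a cycle.

Yes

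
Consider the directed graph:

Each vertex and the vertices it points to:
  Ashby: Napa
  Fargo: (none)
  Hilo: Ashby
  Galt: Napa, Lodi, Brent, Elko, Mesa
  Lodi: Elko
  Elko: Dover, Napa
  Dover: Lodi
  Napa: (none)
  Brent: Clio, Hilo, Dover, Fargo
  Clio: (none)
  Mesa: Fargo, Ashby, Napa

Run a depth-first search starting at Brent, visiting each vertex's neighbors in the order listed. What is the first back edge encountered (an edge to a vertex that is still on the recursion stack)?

Elko→Dover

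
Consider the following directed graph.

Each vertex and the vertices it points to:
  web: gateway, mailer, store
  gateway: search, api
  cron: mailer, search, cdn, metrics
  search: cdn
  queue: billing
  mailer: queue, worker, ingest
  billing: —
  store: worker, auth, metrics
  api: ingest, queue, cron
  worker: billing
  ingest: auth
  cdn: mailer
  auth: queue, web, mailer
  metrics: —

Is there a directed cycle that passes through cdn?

Yes

cdn is on a cycle iff cdn can reach itself via ≥1 edge.
cdn → mailer → ingest → auth → web → gateway → search → cdn — yes.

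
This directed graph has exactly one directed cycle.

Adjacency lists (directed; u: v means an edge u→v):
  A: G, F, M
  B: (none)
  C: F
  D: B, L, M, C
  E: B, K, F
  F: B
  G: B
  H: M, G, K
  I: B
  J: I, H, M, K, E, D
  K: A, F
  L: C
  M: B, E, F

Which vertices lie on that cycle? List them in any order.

DFS with gray/black marking from K:
K gray
  A gray
    G gray
      B gray
      B black
    G black
    F gray
      F→B: B black — skip
    F black
    M gray
      M→B: B black — skip
      E gray
        E→B: B black — skip
        E→K: K is gray → back edge
Back edge closes the cycle K → A → M → E → K; its vertices are {A, E, K, M}.

A, E, K, M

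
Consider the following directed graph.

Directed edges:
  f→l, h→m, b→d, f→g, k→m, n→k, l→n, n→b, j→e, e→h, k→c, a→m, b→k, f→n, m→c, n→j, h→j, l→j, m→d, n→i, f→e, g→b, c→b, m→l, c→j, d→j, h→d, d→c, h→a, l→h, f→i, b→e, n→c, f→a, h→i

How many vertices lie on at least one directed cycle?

A vertex is on a directed cycle iff it belongs to a strongly connected component of size ≥ 2 (or has a self-loop).
The vertices on cycles are {a, b, c, d, e, h, j, k, l, m, n} — 11 in total.

11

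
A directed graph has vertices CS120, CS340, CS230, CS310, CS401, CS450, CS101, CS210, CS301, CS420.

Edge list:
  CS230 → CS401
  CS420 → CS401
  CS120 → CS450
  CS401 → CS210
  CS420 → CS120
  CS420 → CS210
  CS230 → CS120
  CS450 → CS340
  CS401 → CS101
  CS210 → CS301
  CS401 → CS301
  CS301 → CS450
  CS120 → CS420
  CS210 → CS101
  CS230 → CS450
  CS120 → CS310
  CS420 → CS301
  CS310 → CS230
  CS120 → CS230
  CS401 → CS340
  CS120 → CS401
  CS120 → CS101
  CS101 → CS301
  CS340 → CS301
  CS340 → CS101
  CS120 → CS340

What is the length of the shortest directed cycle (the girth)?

For each vertex v, BFS finds the shortest path from v back to v.
The shortest such closed walk is CS120 → CS420 → CS120, length 2.

2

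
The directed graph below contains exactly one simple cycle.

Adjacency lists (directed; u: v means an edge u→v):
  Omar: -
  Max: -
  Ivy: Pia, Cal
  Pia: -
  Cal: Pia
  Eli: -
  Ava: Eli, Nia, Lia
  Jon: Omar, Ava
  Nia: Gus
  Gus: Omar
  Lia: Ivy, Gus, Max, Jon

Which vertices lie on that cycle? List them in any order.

Ava, Jon, Lia

DFS with gray/black marking from Ava:
Ava gray
  Eli gray
  Eli black
  Nia gray
    Gus gray
      Omar gray
      Omar black
    Gus black
  Nia black
  Lia gray
    Ivy gray
      Pia gray
      Pia black
      Cal gray
        Cal→Pia: Pia black — skip
      Cal black
    Ivy black
    Lia→Gus: Gus black — skip
    Max gray
    Max black
    Jon gray
      Jon→Omar: Omar black — skip
      Jon→Ava: Ava is gray → back edge
Back edge closes the cycle Ava → Lia → Jon → Ava; its vertices are {Ava, Jon, Lia}.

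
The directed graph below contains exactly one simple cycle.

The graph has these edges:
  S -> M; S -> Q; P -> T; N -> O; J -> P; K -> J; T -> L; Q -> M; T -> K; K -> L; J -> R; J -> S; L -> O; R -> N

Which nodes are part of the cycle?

DFS with gray/black marking from J:
J gray
  S gray
    M gray
    M black
    Q gray
      Q→M: M black — skip
    Q black
  S black
  R gray
    N gray
      O gray
      O black
    N black
  R black
  P gray
    T gray
      K gray
        L gray
          L→O: O black — skip
        L black
        K→J: J is gray → back edge
Back edge closes the cycle J → P → T → K → J; its vertices are {J, K, P, T}.

J, K, P, T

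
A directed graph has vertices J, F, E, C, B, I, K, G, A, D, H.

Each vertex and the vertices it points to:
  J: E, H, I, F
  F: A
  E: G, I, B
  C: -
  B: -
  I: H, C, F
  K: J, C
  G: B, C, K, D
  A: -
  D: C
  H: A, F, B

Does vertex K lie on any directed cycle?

Yes

K is on a cycle iff K can reach itself via ≥1 edge.
K → J → E → G → K — yes.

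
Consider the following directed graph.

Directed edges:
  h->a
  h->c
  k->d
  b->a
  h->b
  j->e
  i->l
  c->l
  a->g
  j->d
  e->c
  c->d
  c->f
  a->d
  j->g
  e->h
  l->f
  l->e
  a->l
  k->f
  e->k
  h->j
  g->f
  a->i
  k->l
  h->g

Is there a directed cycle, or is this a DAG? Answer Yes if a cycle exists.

Yes

DFS with white/gray/black marking, starting from g:
g gray
  f gray
  f black
g black
a gray
  l gray
    l→f: f black — skip
    e gray
      h gray
        h→g: g black — skip
        h→a: a is gray → back edge
Back edge found, so a cycle exists: a → l → e → h → a.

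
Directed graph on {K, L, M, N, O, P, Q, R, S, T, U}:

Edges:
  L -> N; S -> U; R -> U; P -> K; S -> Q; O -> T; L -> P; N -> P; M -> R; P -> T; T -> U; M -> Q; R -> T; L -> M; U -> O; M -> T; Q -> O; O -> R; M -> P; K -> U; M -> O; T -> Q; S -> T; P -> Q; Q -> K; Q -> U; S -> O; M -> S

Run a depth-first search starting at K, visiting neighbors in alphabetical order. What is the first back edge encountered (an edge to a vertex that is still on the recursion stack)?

Q->K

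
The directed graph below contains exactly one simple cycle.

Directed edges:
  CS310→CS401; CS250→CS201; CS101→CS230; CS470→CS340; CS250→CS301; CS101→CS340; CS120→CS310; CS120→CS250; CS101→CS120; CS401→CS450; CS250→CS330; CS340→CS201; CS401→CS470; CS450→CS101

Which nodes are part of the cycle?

CS101, CS120, CS310, CS401, CS450

DFS with gray/black marking from CS101:
CS101 gray
  CS230 gray
  CS230 black
  CS340 gray
    CS201 gray
    CS201 black
  CS340 black
  CS120 gray
    CS250 gray
      CS250→CS201: CS201 black — skip
      CS330 gray
      CS330 black
      CS301 gray
      CS301 black
    CS250 black
    CS310 gray
      CS401 gray
        CS470 gray
          CS470→CS340: CS340 black — skip
        CS470 black
        CS450 gray
          CS450→CS101: CS101 is gray → back edge
Back edge closes the cycle CS101 → CS120 → CS310 → CS401 → CS450 → CS101; its vertices are {CS101, CS120, CS310, CS401, CS450}.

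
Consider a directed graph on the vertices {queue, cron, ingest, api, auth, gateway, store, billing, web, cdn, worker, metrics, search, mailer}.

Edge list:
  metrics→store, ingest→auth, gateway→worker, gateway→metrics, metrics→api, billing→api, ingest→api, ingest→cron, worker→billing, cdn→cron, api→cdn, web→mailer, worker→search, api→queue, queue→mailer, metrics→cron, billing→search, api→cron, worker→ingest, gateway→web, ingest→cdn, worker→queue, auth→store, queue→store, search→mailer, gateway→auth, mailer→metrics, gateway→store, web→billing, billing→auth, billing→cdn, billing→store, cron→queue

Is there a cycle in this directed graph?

Yes

DFS with white/gray/black marking, starting from auth:
auth gray
  store gray
  store black
auth black
queue gray
  mailer gray
    metrics gray
      api gray
        api→queue: queue is gray → back edge
Back edge found, so a cycle exists: queue → mailer → metrics → api → queue.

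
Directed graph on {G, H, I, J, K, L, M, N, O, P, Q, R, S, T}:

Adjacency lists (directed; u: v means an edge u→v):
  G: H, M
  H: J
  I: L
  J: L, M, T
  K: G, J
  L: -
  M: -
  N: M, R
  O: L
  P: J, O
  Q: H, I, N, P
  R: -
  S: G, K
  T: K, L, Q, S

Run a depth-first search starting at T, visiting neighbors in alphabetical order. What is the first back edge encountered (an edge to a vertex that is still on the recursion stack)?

J->T

DFS from T (visiting neighbors in alphabetical order); mark gray on enter, black on exit:
T gray
  K gray
    G gray
      H gray
        J gray
          L gray
          L black
          M gray
          M black
          J→T: T is gray → back edge
First back edge: J → T.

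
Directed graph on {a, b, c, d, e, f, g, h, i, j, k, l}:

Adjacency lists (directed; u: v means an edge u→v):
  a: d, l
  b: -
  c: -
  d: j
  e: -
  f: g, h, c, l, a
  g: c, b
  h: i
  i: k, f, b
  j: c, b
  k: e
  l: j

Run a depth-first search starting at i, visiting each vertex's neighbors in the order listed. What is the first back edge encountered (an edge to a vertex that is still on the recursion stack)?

h->i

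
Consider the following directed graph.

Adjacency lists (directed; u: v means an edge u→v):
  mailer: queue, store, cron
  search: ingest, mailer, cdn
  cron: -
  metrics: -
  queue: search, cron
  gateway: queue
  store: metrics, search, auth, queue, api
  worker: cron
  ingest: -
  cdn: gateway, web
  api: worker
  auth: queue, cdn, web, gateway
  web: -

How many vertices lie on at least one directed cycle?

A vertex is on a directed cycle iff it belongs to a strongly connected component of size ≥ 2 (or has a self-loop).
The vertices on cycles are {cdn, auth, queue, store, mailer, search, gateway} — 7 in total.

7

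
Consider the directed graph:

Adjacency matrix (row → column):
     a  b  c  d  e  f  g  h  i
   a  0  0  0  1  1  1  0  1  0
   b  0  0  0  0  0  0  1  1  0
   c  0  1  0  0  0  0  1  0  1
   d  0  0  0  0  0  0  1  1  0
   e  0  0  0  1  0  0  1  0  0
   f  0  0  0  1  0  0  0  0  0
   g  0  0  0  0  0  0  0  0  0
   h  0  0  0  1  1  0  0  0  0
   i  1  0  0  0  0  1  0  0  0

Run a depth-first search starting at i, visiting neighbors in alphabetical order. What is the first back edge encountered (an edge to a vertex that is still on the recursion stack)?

DFS from i (visiting neighbors in alphabetical order); mark gray on enter, black on exit:
i gray
  a gray
    d gray
      g gray
      g black
      h gray
        h→d: d is gray → back edge
First back edge: h → d.

h→d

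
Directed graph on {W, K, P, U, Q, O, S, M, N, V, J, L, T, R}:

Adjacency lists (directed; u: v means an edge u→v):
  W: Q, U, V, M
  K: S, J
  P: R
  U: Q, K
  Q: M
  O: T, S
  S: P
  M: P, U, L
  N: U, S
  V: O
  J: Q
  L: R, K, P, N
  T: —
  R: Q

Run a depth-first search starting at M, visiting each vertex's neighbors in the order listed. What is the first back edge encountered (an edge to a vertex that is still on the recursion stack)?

Q->M

DFS from M (visiting each vertex's neighbors in the order listed); mark gray on enter, black on exit:
M gray
  P gray
    R gray
      Q gray
        Q→M: M is gray → back edge
First back edge: Q → M.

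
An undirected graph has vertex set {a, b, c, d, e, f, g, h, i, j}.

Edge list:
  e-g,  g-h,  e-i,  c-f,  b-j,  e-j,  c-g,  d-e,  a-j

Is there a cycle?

No

DFS, tracking each vertex's parent; an edge to a visited non-parent vertex closes a cycle.
Start from h:
visit h (parent –)
  visit g (parent h)
    g–h: parent, skip
    visit e (parent g)
      visit d (parent e)
        d–e: parent, skip
      visit j (parent e)
        visit b (parent j)
          b–j: parent, skip
        visit a (parent j)
          a–j: parent, skip
        j–e: parent, skip
      visit i (parent e)
        i–e: parent, skip
      e–g: parent, skip
    visit c (parent g)
      visit f (parent c)
        f–c: parent, skip
      c–g: parent, skip
No non-parent visited neighbor found — the graph is a forest.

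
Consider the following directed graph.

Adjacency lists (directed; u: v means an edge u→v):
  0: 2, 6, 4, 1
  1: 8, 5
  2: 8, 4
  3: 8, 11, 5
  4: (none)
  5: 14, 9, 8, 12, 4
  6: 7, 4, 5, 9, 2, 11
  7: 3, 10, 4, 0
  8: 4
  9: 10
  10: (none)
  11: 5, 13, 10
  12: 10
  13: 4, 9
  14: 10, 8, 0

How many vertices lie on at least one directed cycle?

8

A vertex is on a directed cycle iff it belongs to a strongly connected component of size ≥ 2 (or has a self-loop).
The vertices on cycles are {0, 1, 3, 5, 6, 7, 11, 14} — 8 in total.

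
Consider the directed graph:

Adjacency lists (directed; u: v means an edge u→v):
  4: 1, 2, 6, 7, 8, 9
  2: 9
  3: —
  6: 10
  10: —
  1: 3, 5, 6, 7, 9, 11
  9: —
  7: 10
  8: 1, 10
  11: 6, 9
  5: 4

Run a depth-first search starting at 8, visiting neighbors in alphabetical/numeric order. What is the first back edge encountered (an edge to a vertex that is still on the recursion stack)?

4->1

DFS from 8 (visiting neighbors in alphabetical/numeric order); mark gray on enter, black on exit:
8 gray
  1 gray
    3 gray
    3 black
    5 gray
      4 gray
        4→1: 1 is gray → back edge
First back edge: 4 → 1.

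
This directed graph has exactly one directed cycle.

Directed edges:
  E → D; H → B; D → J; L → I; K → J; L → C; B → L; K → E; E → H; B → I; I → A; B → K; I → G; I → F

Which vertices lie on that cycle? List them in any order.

B, E, H, K

DFS with gray/black marking from H:
H gray
  B gray
    L gray
      I gray
        A gray
        A black
        F gray
        F black
        G gray
        G black
      I black
      C gray
      C black
    L black
    K gray
      J gray
      J black
      E gray
        D gray
          D→J: J black — skip
        D black
        E→H: H is gray → back edge
Back edge closes the cycle H → B → K → E → H; its vertices are {B, E, H, K}.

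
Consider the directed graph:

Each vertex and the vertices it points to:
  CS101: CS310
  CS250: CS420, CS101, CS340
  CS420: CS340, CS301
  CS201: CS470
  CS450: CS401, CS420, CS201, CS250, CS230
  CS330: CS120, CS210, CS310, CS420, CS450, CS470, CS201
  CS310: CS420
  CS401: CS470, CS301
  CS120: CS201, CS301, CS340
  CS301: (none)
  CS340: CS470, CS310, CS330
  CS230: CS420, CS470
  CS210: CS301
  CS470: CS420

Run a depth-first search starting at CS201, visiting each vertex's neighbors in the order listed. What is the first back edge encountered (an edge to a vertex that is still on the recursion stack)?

DFS from CS201 (visiting each vertex's neighbors in the order listed); mark gray on enter, black on exit:
CS201 gray
  CS470 gray
    CS420 gray
      CS340 gray
        CS340→CS470: CS470 is gray → back edge
First back edge: CS340 → CS470.

CS340->CS470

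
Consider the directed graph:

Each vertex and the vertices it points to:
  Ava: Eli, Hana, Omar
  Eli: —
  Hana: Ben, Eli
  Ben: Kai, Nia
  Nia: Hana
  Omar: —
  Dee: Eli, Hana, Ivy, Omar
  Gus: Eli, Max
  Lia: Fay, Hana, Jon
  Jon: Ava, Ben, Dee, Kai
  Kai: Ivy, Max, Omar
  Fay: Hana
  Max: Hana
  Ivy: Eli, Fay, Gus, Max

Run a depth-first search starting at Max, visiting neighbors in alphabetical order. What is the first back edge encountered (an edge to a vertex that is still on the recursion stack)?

DFS from Max (visiting neighbors in alphabetical order); mark gray on enter, black on exit:
Max gray
  Hana gray
    Ben gray
      Kai gray
        Ivy gray
          Eli gray
          Eli black
          Fay gray
            Fay→Hana: Hana is gray → back edge
First back edge: Fay → Hana.

Fay→Hana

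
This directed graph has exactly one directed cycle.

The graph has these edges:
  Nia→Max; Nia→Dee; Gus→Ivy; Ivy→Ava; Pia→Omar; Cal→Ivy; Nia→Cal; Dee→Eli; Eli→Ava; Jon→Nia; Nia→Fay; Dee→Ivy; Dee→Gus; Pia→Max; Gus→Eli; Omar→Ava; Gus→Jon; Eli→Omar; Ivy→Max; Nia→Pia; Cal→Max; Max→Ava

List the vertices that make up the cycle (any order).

Dee, Gus, Jon, Nia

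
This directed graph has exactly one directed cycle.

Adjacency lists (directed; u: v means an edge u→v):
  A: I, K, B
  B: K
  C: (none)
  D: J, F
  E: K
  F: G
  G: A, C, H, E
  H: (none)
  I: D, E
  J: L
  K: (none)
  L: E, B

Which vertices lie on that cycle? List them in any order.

A, D, F, G, I

DFS with gray/black marking from D:
D gray
  J gray
    L gray
      E gray
        K gray
        K black
      E black
      B gray
        B→K: K black — skip
      B black
    L black
  J black
  F gray
    G gray
      A gray
        I gray
          I→D: D is gray → back edge
Back edge closes the cycle D → F → G → A → I → D; its vertices are {A, D, F, G, I}.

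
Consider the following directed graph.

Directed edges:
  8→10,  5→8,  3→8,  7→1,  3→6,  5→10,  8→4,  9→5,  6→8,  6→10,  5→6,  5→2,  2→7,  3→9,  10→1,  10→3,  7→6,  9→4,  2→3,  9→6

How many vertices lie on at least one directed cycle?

8

A vertex is on a directed cycle iff it belongs to a strongly connected component of size ≥ 2 (or has a self-loop).
The vertices on cycles are {2, 3, 5, 6, 7, 8, 9, 10} — 8 in total.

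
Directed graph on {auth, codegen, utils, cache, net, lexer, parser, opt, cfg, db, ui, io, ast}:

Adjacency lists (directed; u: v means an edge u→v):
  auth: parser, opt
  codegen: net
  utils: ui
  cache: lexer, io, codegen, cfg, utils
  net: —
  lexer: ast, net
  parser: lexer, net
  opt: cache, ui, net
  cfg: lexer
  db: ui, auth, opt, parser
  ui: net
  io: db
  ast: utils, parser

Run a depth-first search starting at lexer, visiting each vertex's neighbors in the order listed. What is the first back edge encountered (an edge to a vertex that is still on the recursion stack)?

parser→lexer

DFS from lexer (visiting each vertex's neighbors in the order listed); mark gray on enter, black on exit:
lexer gray
  ast gray
    utils gray
      ui gray
        net gray
        net black
      ui black
    utils black
    parser gray
      parser→lexer: lexer is gray → back edge
First back edge: parser → lexer.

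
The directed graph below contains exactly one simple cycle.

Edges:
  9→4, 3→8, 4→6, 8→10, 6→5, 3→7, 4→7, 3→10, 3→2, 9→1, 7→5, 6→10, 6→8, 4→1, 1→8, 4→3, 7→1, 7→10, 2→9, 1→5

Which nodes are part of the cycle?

DFS with gray/black marking from 2:
2 gray
  9 gray
    4 gray
      7 gray
        5 gray
        5 black
        1 gray
          8 gray
            10 gray
            10 black
          8 black
          1→5: 5 black — skip
        1 black
        7→10: 10 black — skip
      7 black
      6 gray
        6→8: 8 black — skip
        6→10: 10 black — skip
        6→5: 5 black — skip
      6 black
      3 gray
        3→7: 7 black — skip
        3→8: 8 black — skip
        3→10: 10 black — skip
        3→2: 2 is gray → back edge
Back edge closes the cycle 2 → 9 → 4 → 3 → 2; its vertices are {2, 3, 4, 9}.

2, 3, 4, 9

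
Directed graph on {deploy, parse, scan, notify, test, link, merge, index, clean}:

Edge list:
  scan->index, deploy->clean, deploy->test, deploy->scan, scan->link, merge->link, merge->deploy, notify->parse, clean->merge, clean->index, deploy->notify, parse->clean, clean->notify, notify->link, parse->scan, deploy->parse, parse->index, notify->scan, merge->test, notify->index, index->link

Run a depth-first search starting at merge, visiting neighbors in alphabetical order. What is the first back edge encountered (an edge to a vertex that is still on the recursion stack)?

clean->merge

DFS from merge (visiting neighbors in alphabetical order); mark gray on enter, black on exit:
merge gray
  deploy gray
    clean gray
      index gray
        link gray
        link black
      index black
      clean→merge: merge is gray → back edge
First back edge: clean → merge.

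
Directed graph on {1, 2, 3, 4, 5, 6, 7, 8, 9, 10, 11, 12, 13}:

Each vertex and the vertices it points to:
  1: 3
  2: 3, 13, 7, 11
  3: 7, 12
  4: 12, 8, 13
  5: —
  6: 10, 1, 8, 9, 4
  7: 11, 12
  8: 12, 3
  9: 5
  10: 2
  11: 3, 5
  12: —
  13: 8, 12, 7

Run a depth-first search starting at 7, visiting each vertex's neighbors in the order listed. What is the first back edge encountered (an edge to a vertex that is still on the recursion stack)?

3->7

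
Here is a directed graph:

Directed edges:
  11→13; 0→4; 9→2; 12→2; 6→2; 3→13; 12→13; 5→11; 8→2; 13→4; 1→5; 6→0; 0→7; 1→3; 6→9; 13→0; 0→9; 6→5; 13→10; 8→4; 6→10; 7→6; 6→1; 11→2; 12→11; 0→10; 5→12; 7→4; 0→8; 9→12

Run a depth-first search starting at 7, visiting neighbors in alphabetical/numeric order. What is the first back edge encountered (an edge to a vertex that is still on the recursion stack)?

DFS from 7 (visiting neighbors in alphabetical/numeric order); mark gray on enter, black on exit:
7 gray
  4 gray
  4 black
  6 gray
    0 gray
      0→4: 4 black — skip
      0→7: 7 is gray → back edge
First back edge: 0 → 7.

0->7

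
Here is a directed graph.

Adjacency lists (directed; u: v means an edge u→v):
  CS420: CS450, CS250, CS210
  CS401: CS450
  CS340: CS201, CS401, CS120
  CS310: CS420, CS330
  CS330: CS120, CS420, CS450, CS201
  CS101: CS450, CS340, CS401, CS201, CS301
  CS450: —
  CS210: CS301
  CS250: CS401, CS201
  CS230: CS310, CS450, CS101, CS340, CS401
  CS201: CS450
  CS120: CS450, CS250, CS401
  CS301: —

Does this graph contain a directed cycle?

No

DFS with white/gray/black marking, starting from CS420:
CS420 gray
  CS450 gray
  CS450 black
  CS250 gray
    CS401 gray
      CS401→CS450: CS450 black — skip
    CS401 black
    CS201 gray
      CS201→CS450: CS450 black — skip
    CS201 black
  CS250 black
  CS210 gray
    CS301 gray
    CS301 black
  CS210 black
CS420 black
CS340 gray
  CS340→CS201: CS201 black — skip
  CS340→CS401: CS401 black — skip
  CS120 gray
    CS120→CS450: CS450 black — skip
    CS120→CS250: CS250 black — skip
    CS120→CS401: CS401 black — skip
  CS120 black
CS340 black
CS310 gray
  CS310→CS420: CS420 black — skip
  CS330 gray
    CS330→CS120: CS120 black — skip
    CS330→CS420: CS420 black — skip
    CS330→CS450: CS450 black — skip
    CS330→CS201: CS201 black — skip
  CS330 black
CS310 black
CS101 gray
  CS101→CS450: CS450 black — skip
  CS101→CS340: CS340 black — skip
  CS101→CS401: CS401 black — skip
  CS101→CS201: CS201 black — skip
  CS101→CS301: CS301 black — skip
CS101 black
CS230 gray
  CS230→CS310: CS310 black — skip
  CS230→CS450: CS450 black — skip
  CS230→CS101: CS101 black — skip
  CS230→CS340: CS340 black — skip
  CS230→CS401: CS401 black — skip
CS230 black
Every edge goes to a white or black vertex — no back edge, so the graph is acyclic.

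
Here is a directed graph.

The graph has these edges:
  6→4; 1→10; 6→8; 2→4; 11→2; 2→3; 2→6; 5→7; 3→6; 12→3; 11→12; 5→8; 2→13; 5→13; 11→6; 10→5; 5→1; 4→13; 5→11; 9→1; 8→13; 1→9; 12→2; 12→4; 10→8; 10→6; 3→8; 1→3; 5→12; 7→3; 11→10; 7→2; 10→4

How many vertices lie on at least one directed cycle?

A vertex is on a directed cycle iff it belongs to a strongly connected component of size ≥ 2 (or has a self-loop).
The vertices on cycles are {1, 5, 9, 10, 11} — 5 in total.

5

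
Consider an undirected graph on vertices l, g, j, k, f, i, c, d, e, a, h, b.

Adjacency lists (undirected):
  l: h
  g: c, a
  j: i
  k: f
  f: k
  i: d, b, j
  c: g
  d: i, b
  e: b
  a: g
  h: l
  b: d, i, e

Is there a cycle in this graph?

Yes

DFS, tracking each vertex's parent; an edge to a visited non-parent vertex closes a cycle.
Start from a:
visit a (parent –)
  visit g (parent a)
    visit c (parent g)
      c–g: parent, skip
    g–a: parent, skip
visit l (parent –)
  visit h (parent l)
    h–l: parent, skip
visit j (parent –)
  visit i (parent j)
    visit d (parent i)
      d–i: parent, skip
      visit b (parent d)
        b–d: parent, skip
        b–i: i visited and ≠ parent → cycle
Cycle: i – d – b – i.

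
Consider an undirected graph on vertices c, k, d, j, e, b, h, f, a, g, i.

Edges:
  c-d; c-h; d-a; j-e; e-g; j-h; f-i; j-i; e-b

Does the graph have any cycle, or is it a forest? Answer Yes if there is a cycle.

DFS, tracking each vertex's parent; an edge to a visited non-parent vertex closes a cycle.
Start from d:
visit d (parent –)
  visit a (parent d)
    a–d: parent, skip
  visit c (parent d)
    c–d: parent, skip
    visit h (parent c)
      visit j (parent h)
        visit i (parent j)
          visit f (parent i)
            f–i: parent, skip
          i–j: parent, skip
        visit e (parent j)
          e–j: parent, skip
          visit b (parent e)
            b–e: parent, skip
          visit g (parent e)
            g–e: parent, skip
        j–h: parent, skip
      h–c: parent, skip
visit k (parent –)
No non-parent visited neighbor found — the graph is a forest.

No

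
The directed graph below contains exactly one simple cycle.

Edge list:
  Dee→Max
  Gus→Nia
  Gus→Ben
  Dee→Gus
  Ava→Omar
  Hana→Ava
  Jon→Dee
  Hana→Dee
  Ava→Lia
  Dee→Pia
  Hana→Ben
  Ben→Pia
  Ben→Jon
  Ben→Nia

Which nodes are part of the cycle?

Ben, Dee, Gus, Jon

DFS with gray/black marking from Dee:
Dee gray
  Max gray
  Max black
  Gus gray
    Ben gray
      Pia gray
      Pia black
      Nia gray
      Nia black
      Jon gray
        Jon→Dee: Dee is gray → back edge
Back edge closes the cycle Dee → Gus → Ben → Jon → Dee; its vertices are {Ben, Dee, Gus, Jon}.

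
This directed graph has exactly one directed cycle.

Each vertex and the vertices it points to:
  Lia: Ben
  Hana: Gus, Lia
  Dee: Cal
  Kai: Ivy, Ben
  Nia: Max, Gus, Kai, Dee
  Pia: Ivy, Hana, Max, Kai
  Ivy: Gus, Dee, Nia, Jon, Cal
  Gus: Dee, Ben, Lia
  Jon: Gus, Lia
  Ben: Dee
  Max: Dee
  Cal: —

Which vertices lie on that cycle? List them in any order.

Ivy, Kai, Nia

DFS with gray/black marking from Ivy:
Ivy gray
  Gus gray
    Dee gray
      Cal gray
      Cal black
    Dee black
    Ben gray
      Ben→Dee: Dee black — skip
    Ben black
    Lia gray
      Lia→Ben: Ben black — skip
    Lia black
  Gus black
  Ivy→Dee: Dee black — skip
  Nia gray
    Max gray
      Max→Dee: Dee black — skip
    Max black
    Nia→Gus: Gus black — skip
    Kai gray
      Kai→Ivy: Ivy is gray → back edge
Back edge closes the cycle Ivy → Nia → Kai → Ivy; its vertices are {Ivy, Kai, Nia}.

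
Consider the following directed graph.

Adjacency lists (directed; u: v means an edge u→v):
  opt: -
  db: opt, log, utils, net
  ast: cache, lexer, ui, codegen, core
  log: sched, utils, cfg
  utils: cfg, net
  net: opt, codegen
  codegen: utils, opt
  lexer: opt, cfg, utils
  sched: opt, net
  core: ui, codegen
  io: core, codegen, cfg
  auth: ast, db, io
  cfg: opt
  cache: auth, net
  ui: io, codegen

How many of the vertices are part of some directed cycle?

9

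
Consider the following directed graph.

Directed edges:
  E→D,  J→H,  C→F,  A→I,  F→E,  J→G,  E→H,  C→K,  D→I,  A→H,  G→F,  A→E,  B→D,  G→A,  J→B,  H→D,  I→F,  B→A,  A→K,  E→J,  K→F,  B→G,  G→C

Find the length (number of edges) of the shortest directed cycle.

4

For each vertex v, BFS finds the shortest path from v back to v.
The shortest such closed walk is A → E → J → G → A, length 4.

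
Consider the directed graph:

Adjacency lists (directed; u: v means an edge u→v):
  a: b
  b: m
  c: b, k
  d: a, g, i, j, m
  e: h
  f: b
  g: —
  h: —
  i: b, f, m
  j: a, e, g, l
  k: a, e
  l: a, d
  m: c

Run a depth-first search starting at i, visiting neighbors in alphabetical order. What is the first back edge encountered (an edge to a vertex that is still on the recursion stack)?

c->b

DFS from i (visiting neighbors in alphabetical order); mark gray on enter, black on exit:
i gray
  b gray
    m gray
      c gray
        c→b: b is gray → back edge
First back edge: c → b.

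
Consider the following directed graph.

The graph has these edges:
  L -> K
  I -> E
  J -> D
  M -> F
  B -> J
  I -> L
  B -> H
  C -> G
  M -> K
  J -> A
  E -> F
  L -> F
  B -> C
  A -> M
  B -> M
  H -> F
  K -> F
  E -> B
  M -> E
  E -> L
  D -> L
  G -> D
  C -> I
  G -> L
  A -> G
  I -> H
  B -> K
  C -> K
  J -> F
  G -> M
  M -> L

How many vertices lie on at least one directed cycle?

A vertex is on a directed cycle iff it belongs to a strongly connected component of size ≥ 2 (or has a self-loop).
The vertices on cycles are {A, B, C, E, G, I, J, M} — 8 in total.

8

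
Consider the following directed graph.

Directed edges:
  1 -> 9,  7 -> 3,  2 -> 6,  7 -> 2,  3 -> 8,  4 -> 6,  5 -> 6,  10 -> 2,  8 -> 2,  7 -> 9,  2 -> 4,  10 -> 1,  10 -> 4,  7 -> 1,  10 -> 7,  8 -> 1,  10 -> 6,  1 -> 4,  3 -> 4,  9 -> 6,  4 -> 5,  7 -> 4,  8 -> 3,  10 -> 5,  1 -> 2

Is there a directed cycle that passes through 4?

No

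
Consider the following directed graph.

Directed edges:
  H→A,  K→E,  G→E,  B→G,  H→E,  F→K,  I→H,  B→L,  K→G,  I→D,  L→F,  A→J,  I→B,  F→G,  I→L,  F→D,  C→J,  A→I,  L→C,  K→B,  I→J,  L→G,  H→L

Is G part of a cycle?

No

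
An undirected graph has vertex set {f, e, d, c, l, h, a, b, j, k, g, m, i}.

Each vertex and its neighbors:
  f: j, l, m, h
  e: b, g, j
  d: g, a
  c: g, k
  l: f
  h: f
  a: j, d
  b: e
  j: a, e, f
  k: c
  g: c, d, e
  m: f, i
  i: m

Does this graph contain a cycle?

DFS, tracking each vertex's parent; an edge to a visited non-parent vertex closes a cycle.
Start from f:
visit f (parent –)
  visit j (parent f)
    visit a (parent j)
      a–j: parent, skip
      visit d (parent a)
        visit g (parent d)
          visit c (parent g)
            c–g: parent, skip
            visit k (parent c)
              k–c: parent, skip
          g–d: parent, skip
          visit e (parent g)
            visit b (parent e)
              b–e: parent, skip
            e–g: parent, skip
            e–j: j visited and ≠ parent → cycle
Cycle: j – a – d – g – e – j.

Yes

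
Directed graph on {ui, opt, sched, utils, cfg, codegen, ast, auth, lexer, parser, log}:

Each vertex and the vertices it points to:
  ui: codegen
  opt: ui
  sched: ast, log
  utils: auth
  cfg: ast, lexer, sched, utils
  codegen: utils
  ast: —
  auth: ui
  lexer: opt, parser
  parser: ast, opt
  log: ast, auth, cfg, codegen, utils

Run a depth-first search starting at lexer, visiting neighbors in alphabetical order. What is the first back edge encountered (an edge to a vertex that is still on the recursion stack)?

auth->ui

DFS from lexer (visiting neighbors in alphabetical order); mark gray on enter, black on exit:
lexer gray
  opt gray
    ui gray
      codegen gray
        utils gray
          auth gray
            auth→ui: ui is gray → back edge
First back edge: auth → ui.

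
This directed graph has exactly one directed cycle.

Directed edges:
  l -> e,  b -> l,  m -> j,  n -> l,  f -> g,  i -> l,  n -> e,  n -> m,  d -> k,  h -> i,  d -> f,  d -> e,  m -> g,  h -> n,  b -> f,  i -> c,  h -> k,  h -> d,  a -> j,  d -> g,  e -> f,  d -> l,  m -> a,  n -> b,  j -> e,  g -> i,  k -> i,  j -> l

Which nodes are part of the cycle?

DFS with gray/black marking from g:
g gray
  i gray
    c gray
    c black
    l gray
      e gray
        f gray
          f→g: g is gray → back edge
Back edge closes the cycle g → i → l → e → f → g; its vertices are {e, f, g, i, l}.

e, f, g, i, l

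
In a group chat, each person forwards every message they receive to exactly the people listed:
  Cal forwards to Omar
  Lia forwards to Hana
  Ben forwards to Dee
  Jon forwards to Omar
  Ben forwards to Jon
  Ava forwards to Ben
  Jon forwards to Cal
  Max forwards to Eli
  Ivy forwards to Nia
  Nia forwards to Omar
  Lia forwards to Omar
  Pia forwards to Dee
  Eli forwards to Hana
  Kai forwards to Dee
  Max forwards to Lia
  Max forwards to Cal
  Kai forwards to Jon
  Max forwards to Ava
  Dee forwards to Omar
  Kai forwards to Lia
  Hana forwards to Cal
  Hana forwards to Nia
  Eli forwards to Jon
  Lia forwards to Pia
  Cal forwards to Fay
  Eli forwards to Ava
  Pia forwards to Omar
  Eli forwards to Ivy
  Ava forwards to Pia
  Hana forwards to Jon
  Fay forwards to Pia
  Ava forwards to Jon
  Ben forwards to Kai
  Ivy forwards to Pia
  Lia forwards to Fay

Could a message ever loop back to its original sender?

No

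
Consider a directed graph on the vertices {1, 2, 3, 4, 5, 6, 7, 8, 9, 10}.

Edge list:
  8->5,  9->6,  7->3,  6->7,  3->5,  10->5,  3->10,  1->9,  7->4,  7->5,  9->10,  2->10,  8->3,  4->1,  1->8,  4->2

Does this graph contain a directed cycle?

Yes

DFS with white/gray/black marking, starting from 5:
5 gray
5 black
1 gray
  9 gray
    6 gray
      7 gray
        3 gray
          3→5: 5 black — skip
          10 gray
            10→5: 5 black — skip
          10 black
        3 black
        4 gray
          2 gray
            2→10: 10 black — skip
          2 black
          4→1: 1 is gray → back edge
Back edge found, so a cycle exists: 1 → 9 → 6 → 7 → 4 → 1.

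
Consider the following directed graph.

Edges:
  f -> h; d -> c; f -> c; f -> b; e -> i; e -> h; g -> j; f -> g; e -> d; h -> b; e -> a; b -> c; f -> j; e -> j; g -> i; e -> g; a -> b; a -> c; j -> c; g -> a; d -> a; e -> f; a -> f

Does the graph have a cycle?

Yes

DFS with white/gray/black marking, starting from a:
a gray
  b gray
    c gray
    c black
  b black
  f gray
    j gray
      j→c: c black — skip
    j black
    f→b: b black — skip
    f→c: c black — skip
    g gray
      g→j: j black — skip
      g→a: a is gray → back edge
Back edge found, so a cycle exists: a → f → g → a.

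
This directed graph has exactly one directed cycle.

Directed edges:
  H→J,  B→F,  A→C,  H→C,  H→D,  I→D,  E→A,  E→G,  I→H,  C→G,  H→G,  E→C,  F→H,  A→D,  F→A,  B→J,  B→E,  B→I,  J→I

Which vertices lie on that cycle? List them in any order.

DFS with gray/black marking from J:
J gray
  I gray
    D gray
    D black
    H gray
      H→D: D black — skip
      H→J: J is gray → back edge
Back edge closes the cycle J → I → H → J; its vertices are {H, I, J}.

H, I, J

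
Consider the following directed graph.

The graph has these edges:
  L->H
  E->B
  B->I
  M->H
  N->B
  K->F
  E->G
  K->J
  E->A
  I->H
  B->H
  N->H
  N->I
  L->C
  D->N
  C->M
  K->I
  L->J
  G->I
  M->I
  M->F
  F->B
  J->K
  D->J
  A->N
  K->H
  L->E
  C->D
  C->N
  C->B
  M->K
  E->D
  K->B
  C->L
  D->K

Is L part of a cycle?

L is on a cycle iff L can reach itself via ≥1 edge.
L → C → L — yes.

Yes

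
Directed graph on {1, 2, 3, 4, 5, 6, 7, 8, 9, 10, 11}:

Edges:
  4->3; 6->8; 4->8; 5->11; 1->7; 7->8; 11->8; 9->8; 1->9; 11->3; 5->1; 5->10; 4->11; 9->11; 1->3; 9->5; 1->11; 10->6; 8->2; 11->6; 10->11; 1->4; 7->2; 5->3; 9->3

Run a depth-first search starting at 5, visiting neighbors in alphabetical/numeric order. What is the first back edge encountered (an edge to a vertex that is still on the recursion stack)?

DFS from 5 (visiting neighbors in alphabetical/numeric order); mark gray on enter, black on exit:
5 gray
  1 gray
    3 gray
    3 black
    4 gray
      4→3: 3 black — skip
      8 gray
        2 gray
        2 black
      8 black
      11 gray
        11→3: 3 black — skip
        6 gray
          6→8: 8 black — skip
        6 black
        11→8: 8 black — skip
      11 black
    4 black
    7 gray
      7→2: 2 black — skip
      7→8: 8 black — skip
    7 black
    9 gray
      9→3: 3 black — skip
      9→5: 5 is gray → back edge
First back edge: 9 → 5.

9→5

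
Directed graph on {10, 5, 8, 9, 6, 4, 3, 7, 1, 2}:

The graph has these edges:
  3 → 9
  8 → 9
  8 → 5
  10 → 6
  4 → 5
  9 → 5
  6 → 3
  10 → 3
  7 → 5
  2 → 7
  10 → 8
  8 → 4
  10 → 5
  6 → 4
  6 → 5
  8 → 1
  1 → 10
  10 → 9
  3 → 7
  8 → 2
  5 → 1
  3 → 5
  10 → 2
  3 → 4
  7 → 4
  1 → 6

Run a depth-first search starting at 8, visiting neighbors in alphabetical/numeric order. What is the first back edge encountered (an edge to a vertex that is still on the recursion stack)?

5→1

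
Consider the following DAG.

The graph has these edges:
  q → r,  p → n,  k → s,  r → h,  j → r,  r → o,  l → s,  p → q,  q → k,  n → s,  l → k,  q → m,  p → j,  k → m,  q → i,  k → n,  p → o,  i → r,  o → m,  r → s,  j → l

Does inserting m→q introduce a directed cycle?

Adding m→q creates a cycle iff q can already reach m.
Path from q: q → m.
So q → … → m → q is a cycle.

Yes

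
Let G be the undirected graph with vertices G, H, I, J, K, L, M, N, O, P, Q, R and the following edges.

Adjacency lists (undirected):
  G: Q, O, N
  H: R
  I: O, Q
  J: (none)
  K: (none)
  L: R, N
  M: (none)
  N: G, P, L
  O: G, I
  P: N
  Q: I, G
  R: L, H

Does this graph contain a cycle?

Yes

DFS, tracking each vertex's parent; an edge to a visited non-parent vertex closes a cycle.
Start from P:
visit P (parent –)
  visit N (parent P)
    visit G (parent N)
      visit Q (parent G)
        visit I (parent Q)
          visit O (parent I)
            O–G: G visited and ≠ parent → cycle
Cycle: G – Q – I – O – G.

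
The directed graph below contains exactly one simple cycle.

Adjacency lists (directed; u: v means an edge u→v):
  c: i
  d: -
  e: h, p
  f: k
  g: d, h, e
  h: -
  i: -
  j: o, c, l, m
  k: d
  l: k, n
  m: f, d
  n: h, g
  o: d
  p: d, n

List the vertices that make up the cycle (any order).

DFS with gray/black marking from n:
n gray
  h gray
  h black
  g gray
    d gray
    d black
    g→h: h black — skip
    e gray
      e→h: h black — skip
      p gray
        p→d: d black — skip
        p→n: n is gray → back edge
Back edge closes the cycle n → g → e → p → n; its vertices are {e, g, n, p}.

e, g, n, p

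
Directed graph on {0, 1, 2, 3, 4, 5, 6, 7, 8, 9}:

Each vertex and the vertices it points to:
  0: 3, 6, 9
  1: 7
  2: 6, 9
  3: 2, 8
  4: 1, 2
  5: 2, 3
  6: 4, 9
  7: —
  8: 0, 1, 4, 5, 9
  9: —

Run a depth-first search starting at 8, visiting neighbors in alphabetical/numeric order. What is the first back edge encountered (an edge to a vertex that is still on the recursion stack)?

4->2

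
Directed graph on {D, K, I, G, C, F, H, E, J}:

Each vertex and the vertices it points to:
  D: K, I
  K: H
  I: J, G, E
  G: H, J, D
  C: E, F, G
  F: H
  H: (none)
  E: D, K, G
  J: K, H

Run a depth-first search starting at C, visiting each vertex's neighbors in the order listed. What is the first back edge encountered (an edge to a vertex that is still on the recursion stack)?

DFS from C (visiting each vertex's neighbors in the order listed); mark gray on enter, black on exit:
C gray
  E gray
    D gray
      K gray
        H gray
        H black
      K black
      I gray
        J gray
          J→K: K black — skip
          J→H: H black — skip
        J black
        G gray
          G→H: H black — skip
          G→J: J black — skip
          G→D: D is gray → back edge
First back edge: G → D.

G->D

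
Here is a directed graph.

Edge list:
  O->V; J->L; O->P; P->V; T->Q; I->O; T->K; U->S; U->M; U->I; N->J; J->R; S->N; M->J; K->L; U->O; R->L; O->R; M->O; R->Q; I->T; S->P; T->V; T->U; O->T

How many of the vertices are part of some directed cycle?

5

A vertex is on a directed cycle iff it belongs to a strongly connected component of size ≥ 2 (or has a self-loop).
The vertices on cycles are {I, M, O, T, U} — 5 in total.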